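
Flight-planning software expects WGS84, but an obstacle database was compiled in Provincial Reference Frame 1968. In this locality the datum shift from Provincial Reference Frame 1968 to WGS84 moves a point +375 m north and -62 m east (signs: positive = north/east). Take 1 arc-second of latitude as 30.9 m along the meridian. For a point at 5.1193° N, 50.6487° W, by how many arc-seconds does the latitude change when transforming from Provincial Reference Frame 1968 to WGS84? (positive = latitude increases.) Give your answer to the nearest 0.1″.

Δφ = 12.1″

1″ of latitude = 30.90 m, so Δφ = 375.0 / 30.90 = 12.136″.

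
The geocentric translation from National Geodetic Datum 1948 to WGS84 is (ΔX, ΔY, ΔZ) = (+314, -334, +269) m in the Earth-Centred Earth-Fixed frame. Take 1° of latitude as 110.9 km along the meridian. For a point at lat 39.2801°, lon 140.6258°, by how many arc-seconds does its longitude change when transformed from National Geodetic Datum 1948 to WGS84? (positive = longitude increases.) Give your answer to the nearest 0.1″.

sin φ = 0.633112, cos φ = 0.774060, sin λ = 0.634382, cos λ = -0.773019.
East component: ΔE = −sin λ·ΔX + cos λ·ΔY = −(0.634382)(314) + (-0.773019)(-334) = 58.99 m.
1° of latitude spans 110900 m; at latitude φ, 1° of longitude spans that × cos φ = 85843.3 m, so Δλ = 58.99 / 85843.3 × 3600 = 2.474″.

Δλ = 2.5″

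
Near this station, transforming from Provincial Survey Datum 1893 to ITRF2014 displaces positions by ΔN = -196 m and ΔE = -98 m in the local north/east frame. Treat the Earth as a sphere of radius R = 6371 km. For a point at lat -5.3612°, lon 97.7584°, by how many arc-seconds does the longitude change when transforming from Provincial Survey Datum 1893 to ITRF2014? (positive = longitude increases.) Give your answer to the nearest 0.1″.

At latitude -5.3612°, cos φ = 0.995625.
One radian of longitude at latitude φ spans R cos φ, so Δλ = ΔE / (R cos φ) = -98.0 / (6371000 × 0.995625) = -1.5450e-05 rad = -3.187″.

Δλ = -3.2″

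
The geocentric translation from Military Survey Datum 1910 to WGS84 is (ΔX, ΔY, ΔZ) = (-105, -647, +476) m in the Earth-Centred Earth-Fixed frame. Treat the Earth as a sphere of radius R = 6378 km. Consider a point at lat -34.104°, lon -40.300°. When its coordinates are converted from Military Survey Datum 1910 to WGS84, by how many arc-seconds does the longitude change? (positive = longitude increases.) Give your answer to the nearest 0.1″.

Δλ = -21.9″

sin φ = -0.560697, cos φ = 0.828021, sin λ = -0.646790, cos λ = 0.762668.
East component: ΔE = −sin λ·ΔX + cos λ·ΔY = −(-0.646790)(-105) + (0.762668)(-647) = -561.36 m.
1° of latitude spans πR/180 = 111317 m; at latitude φ, 1° of longitude spans that × cos φ = 92172.9 m, so Δλ = -561.36 / 92172.9 × 3600 = -21.925″.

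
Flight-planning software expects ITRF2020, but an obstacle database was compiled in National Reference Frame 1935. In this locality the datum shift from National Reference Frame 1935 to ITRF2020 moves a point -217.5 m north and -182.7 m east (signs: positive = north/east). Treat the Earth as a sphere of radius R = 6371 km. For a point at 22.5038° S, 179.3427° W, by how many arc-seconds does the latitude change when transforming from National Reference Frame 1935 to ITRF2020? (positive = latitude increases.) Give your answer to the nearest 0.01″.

On a sphere of radius R, 1 rad of latitude = R, so Δφ = ΔN / R = -217.5 / 6371000 = -3.4139e-05 rad = -7.042″.

Δφ = -7.04″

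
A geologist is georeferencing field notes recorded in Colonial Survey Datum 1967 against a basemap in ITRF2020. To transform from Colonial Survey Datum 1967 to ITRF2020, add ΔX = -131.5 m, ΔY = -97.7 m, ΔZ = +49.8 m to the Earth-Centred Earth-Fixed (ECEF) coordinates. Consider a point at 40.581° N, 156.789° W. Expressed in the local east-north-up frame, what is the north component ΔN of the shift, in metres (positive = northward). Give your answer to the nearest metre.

ΔN = -66 m

At φ = 40.581°, λ = -156.789°: sin φ = 0.650522, cos φ = 0.759487, sin λ = -0.394118, cos λ = -0.919060.
ΔN = −sin φ cos λ·ΔX − sin φ sin λ·ΔY + cos φ·ΔZ = −(0.650522)(-0.919060)(-131.5) − (0.650522)(-0.394118)(-97.7) + (0.759487)(49.8) = -65.85 m.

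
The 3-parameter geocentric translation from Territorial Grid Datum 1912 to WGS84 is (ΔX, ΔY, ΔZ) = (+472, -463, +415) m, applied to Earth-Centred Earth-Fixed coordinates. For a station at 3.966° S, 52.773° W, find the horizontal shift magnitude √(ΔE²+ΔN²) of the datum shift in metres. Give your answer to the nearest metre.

At φ = -3.966°, λ = -52.773°: sin φ = -0.069164, cos φ = 0.997605, sin λ = -0.796245, cos λ = 0.604974.
ΔE = −sin λ·ΔX + cos λ·ΔY = −(-0.796245)·(472) + (0.604974)·(-463) = 95.72 m.
ΔN = −sin φ cos λ·ΔX − sin φ sin λ·ΔY + cos φ·ΔZ = −(-0.069164)(0.604974)(472) − (-0.069164)(-0.796245)(-463) + (0.997605)(415) = 459.25 m.
Horizontal magnitude = √(ΔE² + ΔN²) = √(95.72² + 459.25²) = 469.12 m.

469 m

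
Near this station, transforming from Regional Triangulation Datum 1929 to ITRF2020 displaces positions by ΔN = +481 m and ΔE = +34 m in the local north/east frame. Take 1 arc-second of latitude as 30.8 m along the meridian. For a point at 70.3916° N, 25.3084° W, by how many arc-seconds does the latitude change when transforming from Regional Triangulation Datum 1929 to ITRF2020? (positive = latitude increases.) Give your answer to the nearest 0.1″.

Δφ = 15.6″

1″ of latitude = 30.80 m, so Δφ = 481.0 / 30.80 = 15.617″.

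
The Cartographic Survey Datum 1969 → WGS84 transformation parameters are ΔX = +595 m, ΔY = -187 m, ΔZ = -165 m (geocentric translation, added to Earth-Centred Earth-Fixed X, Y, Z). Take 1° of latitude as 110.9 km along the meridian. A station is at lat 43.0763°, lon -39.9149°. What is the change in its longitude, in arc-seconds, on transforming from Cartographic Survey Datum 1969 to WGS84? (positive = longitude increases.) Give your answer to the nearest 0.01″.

sin φ = 0.682972, cos φ = 0.730445, sin λ = -0.641649, cos λ = 0.766998.
East component: ΔE = −sin λ·ΔX + cos λ·ΔY = −(-0.641649)(595) + (0.766998)(-187) = 238.35 m.
1° of latitude spans 110900 m; at latitude φ, 1° of longitude spans that × cos φ = 81006.3 m, so Δλ = 238.35 / 81006.3 × 3600 = 10.593″.

Δλ = 10.59″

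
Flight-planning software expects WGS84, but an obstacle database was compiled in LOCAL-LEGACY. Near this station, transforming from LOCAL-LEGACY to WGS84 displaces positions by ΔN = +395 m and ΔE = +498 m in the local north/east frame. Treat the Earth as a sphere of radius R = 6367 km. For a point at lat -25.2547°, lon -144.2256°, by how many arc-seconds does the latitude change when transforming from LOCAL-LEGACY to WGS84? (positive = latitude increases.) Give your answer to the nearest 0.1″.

Δφ = 12.8″

On a sphere of radius R, 1 rad of latitude = R, so Δφ = ΔN / R = 395.0 / 6367000 = 6.2039e-05 rad = 12.796″.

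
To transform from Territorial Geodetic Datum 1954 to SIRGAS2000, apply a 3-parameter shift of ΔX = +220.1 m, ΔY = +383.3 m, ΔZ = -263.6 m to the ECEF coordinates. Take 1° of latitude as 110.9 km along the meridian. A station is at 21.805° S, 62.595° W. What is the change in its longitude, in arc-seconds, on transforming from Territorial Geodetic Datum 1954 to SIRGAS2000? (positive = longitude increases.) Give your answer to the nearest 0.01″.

Δλ = 13.00″

sin φ = -0.371449, cos φ = 0.928453, sin λ = -0.887775, cos λ = 0.460277.
East component: ΔE = −sin λ·ΔX + cos λ·ΔY = −(-0.887775)(220.1) + (0.460277)(383.3) = 371.82 m.
1° of latitude spans 110900 m; at latitude φ, 1° of longitude spans that × cos φ = 102965.5 m, so Δλ = 371.82 / 102965.5 × 3600 = 13.000″.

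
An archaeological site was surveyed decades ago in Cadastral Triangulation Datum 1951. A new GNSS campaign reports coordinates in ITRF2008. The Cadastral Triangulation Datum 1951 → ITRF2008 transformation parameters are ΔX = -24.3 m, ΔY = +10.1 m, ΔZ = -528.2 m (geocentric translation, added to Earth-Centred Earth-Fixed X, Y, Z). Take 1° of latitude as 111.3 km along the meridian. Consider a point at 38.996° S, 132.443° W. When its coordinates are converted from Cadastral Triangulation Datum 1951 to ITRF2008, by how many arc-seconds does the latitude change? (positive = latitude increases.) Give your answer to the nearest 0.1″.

sin φ = -0.629266, cos φ = 0.777190, sin λ = -0.737949, cos λ = -0.674856.
North component: ΔN = −sin φ cos λ·ΔX − sin φ sin λ·ΔY + cos φ·ΔZ = −(-0.629266)(-0.674856)(-24.3) − (-0.629266)(-0.737949)(10.1) + (0.777190)(-528.2) = -404.88 m.
1° of latitude spans 111300 m, so Δφ = -404.88 / 111300 × 3600 = -13.096″.

Δφ = -13.1″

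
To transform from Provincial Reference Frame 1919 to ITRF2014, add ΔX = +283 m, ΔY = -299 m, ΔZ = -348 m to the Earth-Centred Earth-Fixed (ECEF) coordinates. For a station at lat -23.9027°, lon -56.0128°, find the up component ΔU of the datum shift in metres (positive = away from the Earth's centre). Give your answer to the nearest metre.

ΔU = 512 m

At φ = -23.9027°, λ = -56.0128°: sin φ = -0.405185, cos φ = 0.914235, sin λ = -0.829162, cos λ = 0.559008.
ΔU = cos φ cos λ·ΔX + cos φ sin λ·ΔY + sin φ·ΔZ = (0.914235)(0.559008)(283) + (0.914235)(-0.829162)(-299) + (-0.405185)(-348) = 512.29 m.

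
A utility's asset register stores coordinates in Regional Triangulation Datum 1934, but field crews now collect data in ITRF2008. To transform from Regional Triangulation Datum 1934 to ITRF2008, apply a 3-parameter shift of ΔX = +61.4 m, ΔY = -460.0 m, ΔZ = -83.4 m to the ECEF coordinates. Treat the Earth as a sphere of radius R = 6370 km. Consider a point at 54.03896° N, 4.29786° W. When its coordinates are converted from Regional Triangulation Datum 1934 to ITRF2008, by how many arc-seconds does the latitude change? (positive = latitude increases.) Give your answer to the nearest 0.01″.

sin φ = 0.809416, cos φ = 0.587235, sin λ = -0.074941, cos λ = 0.997188.
North component: ΔN = −sin φ cos λ·ΔX − sin φ sin λ·ΔY + cos φ·ΔZ = −(0.809416)(0.997188)(61.4) − (0.809416)(-0.074941)(-460.0) + (0.587235)(-83.4) = -126.44 m.
1° of latitude spans πR/180 = 111177 m, so Δφ = -126.44 / 111177 × 3600 = -4.094″.

Δφ = -4.09″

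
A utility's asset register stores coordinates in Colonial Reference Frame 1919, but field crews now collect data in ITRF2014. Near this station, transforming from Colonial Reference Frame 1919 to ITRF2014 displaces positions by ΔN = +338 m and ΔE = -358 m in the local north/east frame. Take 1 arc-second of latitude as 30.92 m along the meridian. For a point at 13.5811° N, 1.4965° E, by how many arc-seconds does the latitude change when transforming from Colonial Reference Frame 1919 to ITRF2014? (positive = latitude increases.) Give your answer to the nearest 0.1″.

1″ of latitude = 30.92 m, so Δφ = 338.0 / 30.92 = 10.931″.

Δφ = 10.9″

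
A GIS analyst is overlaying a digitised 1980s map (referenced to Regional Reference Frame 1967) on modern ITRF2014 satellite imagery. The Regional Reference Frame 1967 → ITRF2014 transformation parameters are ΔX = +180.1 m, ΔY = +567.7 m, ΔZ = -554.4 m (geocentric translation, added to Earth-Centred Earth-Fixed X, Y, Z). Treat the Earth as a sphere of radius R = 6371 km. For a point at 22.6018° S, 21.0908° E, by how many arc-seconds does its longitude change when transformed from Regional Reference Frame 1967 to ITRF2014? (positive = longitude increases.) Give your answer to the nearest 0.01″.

Δλ = 16.30″

sin φ = -0.384324, cos φ = 0.923198, sin λ = 0.359847, cos λ = 0.933011.
East component: ΔE = −sin λ·ΔX + cos λ·ΔY = −(0.359847)(180.1) + (0.933011)(567.7) = 464.86 m.
1° of latitude spans πR/180 = 111195 m; at latitude φ, 1° of longitude spans that × cos φ = 102654.9 m, so Δλ = 464.86 / 102654.9 × 3600 = 16.302″.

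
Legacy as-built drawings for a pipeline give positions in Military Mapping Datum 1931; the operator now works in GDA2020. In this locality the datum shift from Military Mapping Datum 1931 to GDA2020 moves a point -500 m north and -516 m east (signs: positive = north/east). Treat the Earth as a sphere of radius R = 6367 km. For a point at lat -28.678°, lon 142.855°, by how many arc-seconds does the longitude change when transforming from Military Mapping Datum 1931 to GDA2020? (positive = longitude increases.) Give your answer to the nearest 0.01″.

At latitude -28.678°, cos φ = 0.877330.
One radian of longitude at latitude φ spans R cos φ, so Δλ = ΔE / (R cos φ) = -516.0 / (6367000 × 0.877330) = -9.2374e-05 rad = -19.054″.

Δλ = -19.05″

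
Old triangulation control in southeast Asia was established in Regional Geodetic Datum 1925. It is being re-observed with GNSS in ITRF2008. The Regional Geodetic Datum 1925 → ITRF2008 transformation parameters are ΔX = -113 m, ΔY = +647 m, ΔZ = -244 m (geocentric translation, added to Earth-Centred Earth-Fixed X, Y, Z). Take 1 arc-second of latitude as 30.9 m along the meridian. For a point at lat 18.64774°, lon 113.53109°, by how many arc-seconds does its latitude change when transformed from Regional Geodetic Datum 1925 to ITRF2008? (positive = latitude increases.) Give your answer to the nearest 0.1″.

sin φ = 0.319749, cos φ = 0.947502, sin λ = 0.916844, cos λ = -0.399247.
North component: ΔN = −sin φ cos λ·ΔX − sin φ sin λ·ΔY + cos φ·ΔZ = −(0.319749)(-0.399247)(-113) − (0.319749)(0.916844)(647) + (0.947502)(-244) = -435.29 m.
1° of latitude spans 3600 × 30.90 = 111240 m, so Δφ = -435.29 / 111240 × 3600 = -14.087″.

Δφ = -14.1″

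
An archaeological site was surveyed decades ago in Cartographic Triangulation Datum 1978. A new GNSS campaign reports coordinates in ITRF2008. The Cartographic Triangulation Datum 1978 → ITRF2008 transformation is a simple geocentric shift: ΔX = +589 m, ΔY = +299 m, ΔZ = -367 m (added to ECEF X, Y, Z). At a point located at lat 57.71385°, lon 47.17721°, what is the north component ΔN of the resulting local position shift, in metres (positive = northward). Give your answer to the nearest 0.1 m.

The local north axis is (−sin φ cos λ, −sin φ sin λ, cos φ), giving ΔN = -338.463 − 185.398 − 196.032 = -719.89 m.

ΔN = -719.9 m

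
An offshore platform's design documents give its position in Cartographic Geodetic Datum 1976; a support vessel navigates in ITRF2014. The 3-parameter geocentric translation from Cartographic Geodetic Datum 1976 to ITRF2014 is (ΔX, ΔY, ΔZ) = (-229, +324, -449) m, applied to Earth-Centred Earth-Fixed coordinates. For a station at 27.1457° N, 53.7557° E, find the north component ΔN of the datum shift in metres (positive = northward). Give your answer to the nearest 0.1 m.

ΔN = -457.0 m

At φ = 27.1457°, λ = 53.7557°: sin φ = 0.456255, cos φ = 0.889849, sin λ = 0.806503, cos λ = 0.591229.
ΔN = −sin φ cos λ·ΔX − sin φ sin λ·ΔY + cos φ·ΔZ = −(0.456255)(0.591229)(-229) − (0.456255)(0.806503)(324) + (0.889849)(-449) = -456.99 m.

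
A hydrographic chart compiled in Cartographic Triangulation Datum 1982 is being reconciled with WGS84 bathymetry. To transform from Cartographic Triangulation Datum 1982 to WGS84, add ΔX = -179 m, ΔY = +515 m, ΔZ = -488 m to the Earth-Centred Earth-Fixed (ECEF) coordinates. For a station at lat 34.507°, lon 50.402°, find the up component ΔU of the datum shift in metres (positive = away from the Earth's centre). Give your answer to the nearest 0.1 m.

ΔU = -43.5 m

The local up (radial) axis is (cos φ cos λ, cos φ sin λ, sin φ), giving ΔU = -94.020 + 327.007 − 276.455 = -43.47 m.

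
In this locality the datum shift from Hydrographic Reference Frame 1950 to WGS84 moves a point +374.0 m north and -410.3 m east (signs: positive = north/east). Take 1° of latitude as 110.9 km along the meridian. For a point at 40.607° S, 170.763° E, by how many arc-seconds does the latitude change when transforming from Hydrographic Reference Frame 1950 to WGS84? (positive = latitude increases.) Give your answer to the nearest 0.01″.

1° of latitude = 110.9 km, so Δφ = 374.0 / 110900 = 0.0033724° = 12.141″.

Δφ = 12.14″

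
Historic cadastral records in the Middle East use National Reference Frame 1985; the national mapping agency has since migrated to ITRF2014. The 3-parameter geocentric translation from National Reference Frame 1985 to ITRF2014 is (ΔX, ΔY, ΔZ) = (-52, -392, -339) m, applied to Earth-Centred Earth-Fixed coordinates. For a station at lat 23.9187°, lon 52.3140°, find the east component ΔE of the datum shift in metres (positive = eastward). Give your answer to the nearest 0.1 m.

ΔE = -198.5 m

At φ = 23.9187°, λ = 52.3140°: sin φ = 0.405440, cos φ = 0.914122, sin λ = 0.791373, cos λ = 0.611334.
ΔE = −sin λ·ΔX + cos λ·ΔY = −(0.791373)·(-52) + (0.611334)·(-392) = -198.49 m.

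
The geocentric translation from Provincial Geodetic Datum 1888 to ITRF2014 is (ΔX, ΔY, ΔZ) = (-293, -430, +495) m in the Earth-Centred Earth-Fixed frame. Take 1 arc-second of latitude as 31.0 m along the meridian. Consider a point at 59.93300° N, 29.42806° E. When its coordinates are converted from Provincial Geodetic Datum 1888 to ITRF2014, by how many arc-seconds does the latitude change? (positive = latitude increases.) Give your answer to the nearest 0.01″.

sin φ = 0.865440, cos φ = 0.501012, sin λ = 0.491330, cos λ = 0.870973.
North component: ΔN = −sin φ cos λ·ΔX − sin φ sin λ·ΔY + cos φ·ΔZ = −(0.865440)(0.870973)(-293) − (0.865440)(0.491330)(-430) + (0.501012)(495) = 651.70 m.
1° of latitude spans 3600 × 31.00 = 111600 m, so Δφ = 651.70 / 111600 × 3600 = 21.023″.

Δφ = 21.02″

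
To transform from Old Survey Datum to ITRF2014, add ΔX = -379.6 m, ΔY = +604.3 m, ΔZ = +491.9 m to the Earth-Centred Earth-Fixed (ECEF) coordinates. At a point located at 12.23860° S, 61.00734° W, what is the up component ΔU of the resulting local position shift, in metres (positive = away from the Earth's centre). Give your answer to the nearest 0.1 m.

ΔU = -800.6 m

At φ = -12.23860°, λ = -61.00734°: sin φ = -0.211983, cos φ = 0.977273, sin λ = -0.874682, cos λ = 0.484698.
ΔU = cos φ cos λ·ΔX + cos φ sin λ·ΔY + sin φ·ΔZ = (0.977273)(0.484698)(-379.6) + (0.977273)(-0.874682)(604.3) + (-0.211983)(491.9) = -800.64 m.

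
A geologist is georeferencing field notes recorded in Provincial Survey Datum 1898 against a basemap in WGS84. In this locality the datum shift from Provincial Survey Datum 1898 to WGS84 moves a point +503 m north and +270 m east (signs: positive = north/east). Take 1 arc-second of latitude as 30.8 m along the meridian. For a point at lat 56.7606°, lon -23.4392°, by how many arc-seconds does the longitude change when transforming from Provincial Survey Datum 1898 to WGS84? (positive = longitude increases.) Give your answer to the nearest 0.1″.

At latitude 56.7606°, cos φ = 0.548139.
1″ of longitude at this latitude = 30.80 × cos φ = 16.8827 m, so Δλ = 270.0 / 16.8827 = 15.993″.

Δλ = 16.0″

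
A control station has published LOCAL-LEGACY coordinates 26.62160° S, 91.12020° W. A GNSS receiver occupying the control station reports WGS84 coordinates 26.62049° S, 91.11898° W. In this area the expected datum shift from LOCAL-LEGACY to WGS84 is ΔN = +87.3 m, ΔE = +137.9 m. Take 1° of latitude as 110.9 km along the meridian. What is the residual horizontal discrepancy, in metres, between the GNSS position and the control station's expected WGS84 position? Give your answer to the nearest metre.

40 m

Observed coordinate differences: Δφ = +0.00111°, Δλ = +0.00122°.
Converting to metres (1° lat = 110900 m, cos φ = 0.893985): observed ΔN = 123.1 m, observed ΔE = 121.0 m.
Subtracting the expected shift leaves a residual of 123.1 − (87.3) = 35.8 m north and 121.0 − (137.9) = -16.9 m east.
Residual distance = √(35.8² + (-16.9)²) = 39.6 m.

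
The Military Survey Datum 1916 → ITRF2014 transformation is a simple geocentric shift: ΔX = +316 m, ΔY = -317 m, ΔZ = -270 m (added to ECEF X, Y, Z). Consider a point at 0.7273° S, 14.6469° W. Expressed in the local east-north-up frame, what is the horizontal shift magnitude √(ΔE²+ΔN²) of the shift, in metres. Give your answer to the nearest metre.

The local east axis at (φ, λ) is (−sin λ, cos λ, 0), so ΔE = −sin(-14.6469°)·316 + cos(-14.6469°)·(-317) = -226.79 m.
The local north axis is (−sin φ cos λ, −sin φ sin λ, cos φ), giving ΔN = 3.881 + 1.017 − 269.978 = -265.08 m.
Horizontal magnitude = √(ΔE² + ΔN²) = √((-226.79)² + (-265.08)²) = 348.86 m.

349 m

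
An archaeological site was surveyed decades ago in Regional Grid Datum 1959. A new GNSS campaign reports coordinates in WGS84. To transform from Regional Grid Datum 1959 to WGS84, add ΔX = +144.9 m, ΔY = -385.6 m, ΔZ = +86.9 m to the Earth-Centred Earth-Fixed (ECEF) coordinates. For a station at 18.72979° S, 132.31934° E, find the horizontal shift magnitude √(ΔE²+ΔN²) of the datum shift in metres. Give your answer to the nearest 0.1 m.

157.8 m

At φ = -18.72979°, λ = 132.31934°: sin φ = -0.321105, cos φ = 0.947043, sin λ = 0.739404, cos λ = -0.673262.
ΔE = −sin λ·ΔX + cos λ·ΔY = −(0.739404)·(144.9) + (-0.673262)·(-385.6) = 152.47 m.
ΔN = −sin φ cos λ·ΔX − sin φ sin λ·ΔY + cos φ·ΔZ = −(-0.321105)(-0.673262)(144.9) − (-0.321105)(0.739404)(-385.6) + (0.947043)(86.9) = -40.58 m.
Horizontal magnitude = √(ΔE² + ΔN²) = √(152.47² + (-40.58)²) = 157.78 m.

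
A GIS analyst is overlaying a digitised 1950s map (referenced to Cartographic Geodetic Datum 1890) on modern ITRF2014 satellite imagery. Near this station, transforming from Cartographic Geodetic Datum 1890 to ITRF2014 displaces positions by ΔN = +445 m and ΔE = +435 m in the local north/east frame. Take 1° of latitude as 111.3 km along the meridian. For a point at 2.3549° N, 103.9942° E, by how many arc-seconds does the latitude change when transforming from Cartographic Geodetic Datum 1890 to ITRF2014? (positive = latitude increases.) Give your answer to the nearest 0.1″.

1° of latitude = 111.3 km, so Δφ = 445.0 / 111300 = 0.0039982° = 14.394″.

Δφ = 14.4″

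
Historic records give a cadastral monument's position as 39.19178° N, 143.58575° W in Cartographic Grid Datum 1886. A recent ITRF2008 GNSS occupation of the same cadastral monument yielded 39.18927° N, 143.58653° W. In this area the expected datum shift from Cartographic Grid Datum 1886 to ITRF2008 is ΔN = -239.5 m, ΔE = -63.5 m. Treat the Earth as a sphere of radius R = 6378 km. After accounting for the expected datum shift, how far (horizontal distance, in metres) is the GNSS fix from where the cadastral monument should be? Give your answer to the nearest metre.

40 m

Observed coordinate differences: Δφ = -0.00251°, Δλ = -0.00078°.
Converting to metres (1° lat = 111317 m, cos φ = 0.775035): observed ΔN = -279.4 m, observed ΔE = -67.3 m.
Subtracting the expected shift leaves a residual of -279.4 − (-239.5) = -39.9 m north and -67.3 − (-63.5) = -3.8 m east.
Residual distance = √((-39.9)² + (-3.8)²) = 40.1 m.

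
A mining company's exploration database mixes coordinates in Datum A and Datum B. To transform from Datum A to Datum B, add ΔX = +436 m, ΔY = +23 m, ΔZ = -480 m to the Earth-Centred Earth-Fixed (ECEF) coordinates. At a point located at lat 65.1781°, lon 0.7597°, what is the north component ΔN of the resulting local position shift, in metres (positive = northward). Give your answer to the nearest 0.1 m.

ΔN = -597.5 m

At φ = 65.1781°, λ = 0.7597°: sin φ = 0.907617, cos φ = 0.419799, sin λ = 0.013259, cos λ = 0.999912.
ΔN = −sin φ cos λ·ΔX − sin φ sin λ·ΔY + cos φ·ΔZ = −(0.907617)(0.999912)(436) − (0.907617)(0.013259)(23) + (0.419799)(-480) = -597.47 m.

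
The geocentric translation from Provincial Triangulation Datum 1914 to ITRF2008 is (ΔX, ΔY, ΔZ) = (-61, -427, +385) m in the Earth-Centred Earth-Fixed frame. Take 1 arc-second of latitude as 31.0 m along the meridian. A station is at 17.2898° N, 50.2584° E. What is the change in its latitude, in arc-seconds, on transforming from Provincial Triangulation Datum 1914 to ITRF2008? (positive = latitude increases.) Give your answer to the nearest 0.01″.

Δφ = 15.38″

sin φ = 0.297205, cos φ = 0.954814, sin λ = 0.768936, cos λ = 0.639326.
North component: ΔN = −sin φ cos λ·ΔX − sin φ sin λ·ΔY + cos φ·ΔZ = −(0.297205)(0.639326)(-61) − (0.297205)(0.768936)(-427) + (0.954814)(385) = 476.78 m.
1° of latitude spans 3600 × 31.00 = 111600 m, so Δφ = 476.78 / 111600 × 3600 = 15.380″.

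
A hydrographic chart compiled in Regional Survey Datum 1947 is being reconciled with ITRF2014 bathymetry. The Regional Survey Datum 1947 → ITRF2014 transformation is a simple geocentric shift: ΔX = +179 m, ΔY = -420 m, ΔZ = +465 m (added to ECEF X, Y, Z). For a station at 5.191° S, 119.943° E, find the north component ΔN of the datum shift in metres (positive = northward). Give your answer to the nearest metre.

ΔN = 422 m

The local north axis is (−sin φ cos λ, −sin φ sin λ, cos φ), giving ΔN = -8.084 − 32.928 + 463.093 = 422.08 m.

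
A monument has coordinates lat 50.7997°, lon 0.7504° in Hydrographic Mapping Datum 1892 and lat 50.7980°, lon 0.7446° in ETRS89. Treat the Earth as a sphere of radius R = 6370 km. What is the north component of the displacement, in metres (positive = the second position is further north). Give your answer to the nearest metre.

Δφ = 50.7980° − 50.7997° = -0.0017°; Δλ = 0.7446° − 0.7504° = -0.0058°.
1° along a meridian = πR/180 = 111177 m.
ΔN = Δφ × 111177 = -189.0 m; ΔE = Δλ × 111177 × cos(50.7997°) = -0.0058 × 111177 × 0.632033 = -407.6 m.

ΔN = -189 m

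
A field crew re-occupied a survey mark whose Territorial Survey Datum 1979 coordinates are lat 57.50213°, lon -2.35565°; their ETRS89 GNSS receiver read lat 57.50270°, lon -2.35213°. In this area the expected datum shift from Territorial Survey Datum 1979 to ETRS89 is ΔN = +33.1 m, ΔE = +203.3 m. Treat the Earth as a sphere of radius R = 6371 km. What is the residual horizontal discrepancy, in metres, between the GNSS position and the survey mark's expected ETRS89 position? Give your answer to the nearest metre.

Observed coordinate differences: Δφ = +0.00057°, Δλ = +0.00352°.
Converting to metres (1° lat = 111195 m, cos φ = 0.537268): observed ΔN = 63.4 m, observed ΔE = 210.3 m.
Subtracting the expected shift leaves a residual of 63.4 − (33.1) = 30.3 m north and 210.3 − (203.3) = 7.0 m east.
Residual distance = √(30.3² + 7.0²) = 31.1 m.

31 m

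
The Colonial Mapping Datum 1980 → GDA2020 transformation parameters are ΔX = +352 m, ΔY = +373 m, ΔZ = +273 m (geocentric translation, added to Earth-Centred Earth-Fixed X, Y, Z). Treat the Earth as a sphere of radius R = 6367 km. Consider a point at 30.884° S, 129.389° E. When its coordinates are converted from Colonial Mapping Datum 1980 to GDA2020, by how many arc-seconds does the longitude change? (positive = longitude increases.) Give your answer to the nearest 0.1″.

sin φ = -0.513302, cos φ = 0.858208, sin λ = 0.772855, cos λ = -0.634582.
East component: ΔE = −sin λ·ΔX + cos λ·ΔY = −(0.772855)(352) + (-0.634582)(373) = -508.74 m.
1° of latitude spans πR/180 = 111125 m; at latitude φ, 1° of longitude spans that × cos φ = 95368.5 m, so Δλ = -508.74 / 95368.5 × 3600 = -19.204″.

Δλ = -19.2″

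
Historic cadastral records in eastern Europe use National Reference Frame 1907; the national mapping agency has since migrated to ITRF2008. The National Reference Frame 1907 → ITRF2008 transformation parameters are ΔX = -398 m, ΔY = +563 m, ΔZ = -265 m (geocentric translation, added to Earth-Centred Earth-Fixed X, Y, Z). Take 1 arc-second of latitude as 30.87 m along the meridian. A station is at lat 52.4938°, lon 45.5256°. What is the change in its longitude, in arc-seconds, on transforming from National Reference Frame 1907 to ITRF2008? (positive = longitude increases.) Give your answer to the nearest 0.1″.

Δλ = 36.1″

sin φ = 0.793287, cos φ = 0.608847, sin λ = 0.713564, cos λ = 0.700591.
East component: ΔE = −sin λ·ΔX + cos λ·ΔY = −(0.713564)(-398) + (0.700591)(563) = 678.43 m.
1° of latitude spans 3600 × 30.87 = 111132 m; at latitude φ, 1° of longitude spans that × cos φ = 67662.4 m, so Δλ = 678.43 / 67662.4 × 3600 = 36.096″.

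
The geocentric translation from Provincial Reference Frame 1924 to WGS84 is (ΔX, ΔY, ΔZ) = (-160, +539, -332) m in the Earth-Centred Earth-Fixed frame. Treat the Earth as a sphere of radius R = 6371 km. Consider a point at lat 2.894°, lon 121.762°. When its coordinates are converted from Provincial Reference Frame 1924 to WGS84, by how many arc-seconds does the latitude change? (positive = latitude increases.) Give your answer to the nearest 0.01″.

sin φ = 0.050488, cos φ = 0.998725, sin λ = 0.850242, cos λ = -0.526392.
North component: ΔN = −sin φ cos λ·ΔX − sin φ sin λ·ΔY + cos φ·ΔZ = −(0.050488)(-0.526392)(-160) − (0.050488)(0.850242)(539) + (0.998725)(-332) = -358.97 m.
1° of latitude spans πR/180 = 111195 m, so Δφ = -358.97 / 111195 × 3600 = -11.622″.

Δφ = -11.62″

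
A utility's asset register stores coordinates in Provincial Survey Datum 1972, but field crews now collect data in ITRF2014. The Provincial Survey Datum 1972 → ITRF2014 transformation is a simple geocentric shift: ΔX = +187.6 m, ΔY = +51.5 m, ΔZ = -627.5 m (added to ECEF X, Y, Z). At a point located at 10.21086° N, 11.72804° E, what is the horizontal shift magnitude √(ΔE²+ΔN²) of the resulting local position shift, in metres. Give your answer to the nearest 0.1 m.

652.1 m

At φ = 10.21086°, λ = 11.72804°: sin φ = 0.177271, cos φ = 0.984162, sin λ = 0.203266, cos λ = 0.979123.
ΔE = −sin λ·ΔX + cos λ·ΔY = −(0.203266)·(187.6) + (0.979123)·(51.5) = 12.29 m.
ΔN = −sin φ cos λ·ΔX − sin φ sin λ·ΔY + cos φ·ΔZ = −(0.177271)(0.979123)(187.6) − (0.177271)(0.203266)(51.5) + (0.984162)(-627.5) = -651.98 m.
Horizontal magnitude = √(ΔE² + ΔN²) = √(12.29² + (-651.98)²) = 652.10 m.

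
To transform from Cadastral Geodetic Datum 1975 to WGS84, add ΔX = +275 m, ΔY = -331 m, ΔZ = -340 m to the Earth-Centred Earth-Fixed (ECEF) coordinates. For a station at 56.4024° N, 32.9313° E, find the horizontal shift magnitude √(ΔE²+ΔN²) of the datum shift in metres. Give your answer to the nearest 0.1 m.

At φ = 56.4024°, λ = 32.9313°: sin φ = 0.832944, cos φ = 0.553357, sin λ = 0.543633, cos λ = 0.839323.
ΔE = −sin λ·ΔX + cos λ·ΔY = −(0.543633)·(275) + (0.839323)·(-331) = -427.32 m.
ΔN = −sin φ cos λ·ΔX − sin φ sin λ·ΔY + cos φ·ΔZ = −(0.832944)(0.839323)(275) − (0.832944)(0.543633)(-331) + (0.553357)(-340) = -230.51 m.
Horizontal magnitude = √(ΔE² + ΔN²) = √((-427.32)² + (-230.51)²) = 485.53 m.

485.5 m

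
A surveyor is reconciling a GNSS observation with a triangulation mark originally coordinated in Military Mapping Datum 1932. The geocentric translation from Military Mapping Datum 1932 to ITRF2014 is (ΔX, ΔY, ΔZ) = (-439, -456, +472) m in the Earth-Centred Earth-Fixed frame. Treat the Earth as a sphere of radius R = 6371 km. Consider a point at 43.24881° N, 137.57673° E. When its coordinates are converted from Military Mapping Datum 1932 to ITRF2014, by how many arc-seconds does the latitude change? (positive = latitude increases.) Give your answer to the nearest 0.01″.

Δφ = 10.77″

sin φ = 0.685168, cos φ = 0.728385, sin λ = 0.674602, cos λ = -0.738181.
North component: ΔN = −sin φ cos λ·ΔX − sin φ sin λ·ΔY + cos φ·ΔZ = −(0.685168)(-0.738181)(-439) − (0.685168)(0.674602)(-456) + (0.728385)(472) = 332.53 m.
1° of latitude spans πR/180 = 111195 m, so Δφ = 332.53 / 111195 × 3600 = 10.766″.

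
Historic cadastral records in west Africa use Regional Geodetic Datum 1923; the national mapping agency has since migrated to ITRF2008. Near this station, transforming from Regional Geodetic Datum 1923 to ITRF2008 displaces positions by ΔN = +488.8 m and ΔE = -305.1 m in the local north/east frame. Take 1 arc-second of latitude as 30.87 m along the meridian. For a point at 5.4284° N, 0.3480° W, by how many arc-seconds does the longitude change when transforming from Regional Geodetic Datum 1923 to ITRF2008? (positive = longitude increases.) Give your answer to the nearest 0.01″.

At latitude 5.4284°, cos φ = 0.995515.
1″ of longitude at this latitude = 30.87 × cos φ = 30.7316 m, so Δλ = -305.1 / 30.7316 = -9.928″.

Δλ = -9.93″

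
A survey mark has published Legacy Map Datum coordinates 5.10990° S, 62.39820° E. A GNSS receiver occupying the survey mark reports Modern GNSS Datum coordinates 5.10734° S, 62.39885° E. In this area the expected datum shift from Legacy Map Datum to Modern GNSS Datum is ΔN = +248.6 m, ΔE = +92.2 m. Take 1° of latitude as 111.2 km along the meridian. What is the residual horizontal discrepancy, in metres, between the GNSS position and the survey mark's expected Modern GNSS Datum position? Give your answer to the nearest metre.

Observed coordinate differences: Δφ = +0.00256°, Δλ = +0.00065°.
Converting to metres (1° lat = 111200 m, cos φ = 0.996026): observed ΔN = 284.7 m, observed ΔE = 72.0 m.
Subtracting the expected shift leaves a residual of 284.7 − (248.6) = 36.1 m north and 72.0 − (92.2) = -20.2 m east.
Residual distance = √(36.1² + (-20.2)²) = 41.3 m.

41 m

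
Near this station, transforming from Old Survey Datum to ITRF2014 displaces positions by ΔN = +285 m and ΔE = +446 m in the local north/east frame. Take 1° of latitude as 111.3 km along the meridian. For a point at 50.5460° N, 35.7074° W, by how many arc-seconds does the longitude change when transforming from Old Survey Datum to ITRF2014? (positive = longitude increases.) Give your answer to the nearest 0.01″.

Δλ = 22.70″

At latitude 50.5460°, cos φ = 0.635459.
1° of longitude at this latitude = 111.3 × cos φ = 70.73 km, so Δλ = 446.0 / 70726.5 = 0.0063060° = 22.702″.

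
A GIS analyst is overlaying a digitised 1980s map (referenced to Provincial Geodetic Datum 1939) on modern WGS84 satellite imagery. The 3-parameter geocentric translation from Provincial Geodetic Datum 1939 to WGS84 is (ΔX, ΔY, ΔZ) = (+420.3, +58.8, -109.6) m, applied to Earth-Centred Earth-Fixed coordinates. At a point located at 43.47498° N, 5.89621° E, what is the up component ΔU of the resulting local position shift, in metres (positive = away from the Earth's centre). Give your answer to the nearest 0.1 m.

ΔU = 232.4 m

At φ = 43.47498°, λ = 5.89621°: sin φ = 0.688038, cos φ = 0.725675, sin λ = 0.102727, cos λ = 0.994710.
ΔU = cos φ cos λ·ΔX + cos φ sin λ·ΔY + sin φ·ΔZ = (0.725675)(0.994710)(420.3) + (0.725675)(0.102727)(58.8) + (0.688038)(-109.6) = 232.36 m.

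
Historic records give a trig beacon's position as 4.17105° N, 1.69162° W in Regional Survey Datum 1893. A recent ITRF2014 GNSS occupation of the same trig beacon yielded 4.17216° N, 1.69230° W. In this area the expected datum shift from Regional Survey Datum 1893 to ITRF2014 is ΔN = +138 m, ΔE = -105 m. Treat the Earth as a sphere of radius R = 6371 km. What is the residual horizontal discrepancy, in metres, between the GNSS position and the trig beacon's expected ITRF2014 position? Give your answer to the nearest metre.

Observed coordinate differences: Δφ = +0.00111°, Δλ = -0.00068°.
Converting to metres (1° lat = 111195 m, cos φ = 0.997351): observed ΔN = 123.4 m, observed ΔE = -75.4 m.
Subtracting the expected shift leaves a residual of 123.4 − (138) = -14.6 m north and -75.4 − (-105) = 29.6 m east.
Residual distance = √((-14.6)² + 29.6²) = 33.0 m.

33 m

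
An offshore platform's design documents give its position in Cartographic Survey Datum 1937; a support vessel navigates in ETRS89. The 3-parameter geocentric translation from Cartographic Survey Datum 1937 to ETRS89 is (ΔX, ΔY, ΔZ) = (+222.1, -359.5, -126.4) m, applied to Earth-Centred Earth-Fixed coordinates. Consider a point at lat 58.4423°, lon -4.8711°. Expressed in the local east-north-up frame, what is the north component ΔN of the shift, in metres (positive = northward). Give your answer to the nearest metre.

At φ = 58.4423°, λ = -4.8711°: sin φ = 0.852114, cos φ = 0.523357, sin λ = -0.084914, cos λ = 0.996388.
ΔN = −sin φ cos λ·ΔX − sin φ sin λ·ΔY + cos φ·ΔZ = −(0.852114)(0.996388)(222.1) − (0.852114)(-0.084914)(-359.5) + (0.523357)(-126.4) = -280.74 m.

ΔN = -281 m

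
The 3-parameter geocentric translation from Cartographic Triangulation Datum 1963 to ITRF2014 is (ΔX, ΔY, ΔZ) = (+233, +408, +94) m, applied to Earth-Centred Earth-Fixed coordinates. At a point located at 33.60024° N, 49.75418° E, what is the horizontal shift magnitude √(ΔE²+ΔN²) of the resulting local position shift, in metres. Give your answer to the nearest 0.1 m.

The local east axis at (φ, λ) is (−sin λ, cos λ, 0), so ΔE = −sin(49.75418°)·233 + cos(49.75418°)·408 = 85.75 m.
The local north axis is (−sin φ cos λ, −sin φ sin λ, cos φ), giving ΔN = -83.305 − 172.337 + 78.294 = -177.35 m.
Horizontal magnitude = √(ΔE² + ΔN²) = √(85.75² + (-177.35)²) = 196.99 m.

197.0 m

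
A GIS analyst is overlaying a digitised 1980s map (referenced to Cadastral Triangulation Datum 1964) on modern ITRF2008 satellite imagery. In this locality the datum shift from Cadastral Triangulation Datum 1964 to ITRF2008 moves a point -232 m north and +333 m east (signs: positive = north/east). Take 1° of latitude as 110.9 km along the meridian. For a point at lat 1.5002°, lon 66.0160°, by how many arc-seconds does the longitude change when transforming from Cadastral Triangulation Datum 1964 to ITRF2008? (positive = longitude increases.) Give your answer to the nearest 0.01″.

Δλ = 10.81″

At latitude 1.5002°, cos φ = 0.999657.
1° of longitude at this latitude = 110.9 × cos φ = 110.86 km, so Δλ = 333.0 / 110862.0 = 0.0030037° = 10.813″.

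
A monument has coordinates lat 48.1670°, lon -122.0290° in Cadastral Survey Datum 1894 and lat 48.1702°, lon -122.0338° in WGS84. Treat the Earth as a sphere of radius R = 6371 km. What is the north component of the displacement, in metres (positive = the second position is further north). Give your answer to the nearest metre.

ΔN = 356 m

Δφ = 48.1702° − 48.1670° = +0.0032°; Δλ = -122.0338° − -122.0290° = -0.0048°.
1° along a meridian = πR/180 = 111195 m.
ΔN = Δφ × 111195 = 355.8 m; ΔE = Δλ × 111195 × cos(48.1670°) = -0.0048 × 111195 × 0.666962 = -356.0 m.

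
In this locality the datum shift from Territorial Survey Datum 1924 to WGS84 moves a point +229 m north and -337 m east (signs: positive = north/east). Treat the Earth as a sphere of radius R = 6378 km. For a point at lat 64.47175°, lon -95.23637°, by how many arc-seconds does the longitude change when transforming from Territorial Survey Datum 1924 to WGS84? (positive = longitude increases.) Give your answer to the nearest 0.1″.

At latitude 64.47175°, cos φ = 0.430956.
One radian of longitude at latitude φ spans R cos φ, so Δλ = ΔE / (R cos φ) = -337.0 / (6378000 × 0.430956) = -1.2261e-04 rad = -25.289″.

Δλ = -25.3″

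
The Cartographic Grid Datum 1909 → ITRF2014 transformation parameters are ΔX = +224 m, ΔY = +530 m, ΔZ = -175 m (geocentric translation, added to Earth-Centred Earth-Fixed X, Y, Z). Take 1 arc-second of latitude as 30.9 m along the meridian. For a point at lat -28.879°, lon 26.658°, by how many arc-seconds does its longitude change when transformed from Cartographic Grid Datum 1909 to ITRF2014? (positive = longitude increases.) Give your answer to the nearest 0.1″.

sin φ = -0.482961, cos φ = 0.875642, sin λ = 0.448664, cos λ = 0.893701.
East component: ΔE = −sin λ·ΔX + cos λ·ΔY = −(0.448664)(224) + (0.893701)(530) = 373.16 m.
1° of latitude spans 3600 × 30.90 = 111240 m; at latitude φ, 1° of longitude spans that × cos φ = 97406.4 m, so Δλ = 373.16 / 97406.4 × 3600 = 13.791″.

Δλ = 13.8″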